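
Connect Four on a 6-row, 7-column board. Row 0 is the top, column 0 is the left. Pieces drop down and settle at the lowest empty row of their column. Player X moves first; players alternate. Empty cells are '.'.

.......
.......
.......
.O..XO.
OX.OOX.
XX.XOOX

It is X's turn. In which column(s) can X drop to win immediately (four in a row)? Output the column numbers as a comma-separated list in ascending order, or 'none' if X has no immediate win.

Answer: 2

Derivation:
col 0: drop X → no win
col 1: drop X → no win
col 2: drop X → WIN!
col 3: drop X → no win
col 4: drop X → no win
col 5: drop X → no win
col 6: drop X → no win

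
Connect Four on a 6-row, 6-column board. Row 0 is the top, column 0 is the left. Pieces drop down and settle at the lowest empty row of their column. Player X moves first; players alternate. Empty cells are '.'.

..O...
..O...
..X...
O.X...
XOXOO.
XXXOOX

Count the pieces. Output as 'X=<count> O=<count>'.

X=8 O=8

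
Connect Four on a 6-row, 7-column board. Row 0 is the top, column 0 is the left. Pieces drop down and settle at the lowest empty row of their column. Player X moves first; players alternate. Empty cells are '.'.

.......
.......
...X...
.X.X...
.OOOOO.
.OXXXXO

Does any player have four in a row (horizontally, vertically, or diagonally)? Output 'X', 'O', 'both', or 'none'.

both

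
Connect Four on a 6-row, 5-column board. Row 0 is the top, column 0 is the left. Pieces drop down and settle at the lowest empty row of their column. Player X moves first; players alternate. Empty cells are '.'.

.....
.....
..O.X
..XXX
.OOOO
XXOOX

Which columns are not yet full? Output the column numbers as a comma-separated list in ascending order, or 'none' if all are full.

col 0: top cell = '.' → open
col 1: top cell = '.' → open
col 2: top cell = '.' → open
col 3: top cell = '.' → open
col 4: top cell = '.' → open

Answer: 0,1,2,3,4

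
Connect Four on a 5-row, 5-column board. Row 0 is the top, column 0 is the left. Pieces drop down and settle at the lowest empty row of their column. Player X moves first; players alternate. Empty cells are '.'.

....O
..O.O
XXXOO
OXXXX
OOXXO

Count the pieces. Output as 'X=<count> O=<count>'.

X=9 O=9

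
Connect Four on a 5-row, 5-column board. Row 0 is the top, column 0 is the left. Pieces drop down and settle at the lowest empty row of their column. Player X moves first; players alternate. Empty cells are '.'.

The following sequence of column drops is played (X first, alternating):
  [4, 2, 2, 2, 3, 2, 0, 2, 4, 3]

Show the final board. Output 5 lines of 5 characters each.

Move 1: X drops in col 4, lands at row 4
Move 2: O drops in col 2, lands at row 4
Move 3: X drops in col 2, lands at row 3
Move 4: O drops in col 2, lands at row 2
Move 5: X drops in col 3, lands at row 4
Move 6: O drops in col 2, lands at row 1
Move 7: X drops in col 0, lands at row 4
Move 8: O drops in col 2, lands at row 0
Move 9: X drops in col 4, lands at row 3
Move 10: O drops in col 3, lands at row 3

Answer: ..O..
..O..
..O..
..XOX
X.OXX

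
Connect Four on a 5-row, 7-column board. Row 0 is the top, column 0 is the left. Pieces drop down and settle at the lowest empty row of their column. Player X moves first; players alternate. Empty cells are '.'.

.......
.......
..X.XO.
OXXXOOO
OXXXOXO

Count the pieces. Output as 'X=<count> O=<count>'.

X=9 O=8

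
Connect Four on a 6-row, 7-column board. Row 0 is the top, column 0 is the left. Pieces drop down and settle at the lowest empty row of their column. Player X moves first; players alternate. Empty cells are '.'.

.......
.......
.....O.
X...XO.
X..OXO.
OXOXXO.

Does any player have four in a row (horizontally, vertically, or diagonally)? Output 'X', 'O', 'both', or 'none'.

O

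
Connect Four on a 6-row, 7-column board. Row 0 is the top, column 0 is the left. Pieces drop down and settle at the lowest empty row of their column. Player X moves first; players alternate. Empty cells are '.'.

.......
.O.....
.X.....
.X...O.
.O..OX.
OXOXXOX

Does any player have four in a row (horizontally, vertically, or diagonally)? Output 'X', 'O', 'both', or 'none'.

none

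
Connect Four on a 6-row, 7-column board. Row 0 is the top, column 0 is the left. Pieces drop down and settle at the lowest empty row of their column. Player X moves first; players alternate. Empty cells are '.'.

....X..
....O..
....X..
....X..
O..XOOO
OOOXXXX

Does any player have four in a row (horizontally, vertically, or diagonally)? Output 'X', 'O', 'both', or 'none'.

X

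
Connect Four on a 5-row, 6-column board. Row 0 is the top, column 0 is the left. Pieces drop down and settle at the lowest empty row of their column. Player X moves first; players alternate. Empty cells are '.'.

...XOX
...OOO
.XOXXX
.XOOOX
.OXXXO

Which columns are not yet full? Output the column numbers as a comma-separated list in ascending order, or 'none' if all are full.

col 0: top cell = '.' → open
col 1: top cell = '.' → open
col 2: top cell = '.' → open
col 3: top cell = 'X' → FULL
col 4: top cell = 'O' → FULL
col 5: top cell = 'X' → FULL

Answer: 0,1,2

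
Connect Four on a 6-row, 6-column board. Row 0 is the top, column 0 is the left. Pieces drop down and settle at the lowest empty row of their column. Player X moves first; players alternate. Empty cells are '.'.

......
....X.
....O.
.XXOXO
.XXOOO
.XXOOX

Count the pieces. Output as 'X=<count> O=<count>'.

X=9 O=8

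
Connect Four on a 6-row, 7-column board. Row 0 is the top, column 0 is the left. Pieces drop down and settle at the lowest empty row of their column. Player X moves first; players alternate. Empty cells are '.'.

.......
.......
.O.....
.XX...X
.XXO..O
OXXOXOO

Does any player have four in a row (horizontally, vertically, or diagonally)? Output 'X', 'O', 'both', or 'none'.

none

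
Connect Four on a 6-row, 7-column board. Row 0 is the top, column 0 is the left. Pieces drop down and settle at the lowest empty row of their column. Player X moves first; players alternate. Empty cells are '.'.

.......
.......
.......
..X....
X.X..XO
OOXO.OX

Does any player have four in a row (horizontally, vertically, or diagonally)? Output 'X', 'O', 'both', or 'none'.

none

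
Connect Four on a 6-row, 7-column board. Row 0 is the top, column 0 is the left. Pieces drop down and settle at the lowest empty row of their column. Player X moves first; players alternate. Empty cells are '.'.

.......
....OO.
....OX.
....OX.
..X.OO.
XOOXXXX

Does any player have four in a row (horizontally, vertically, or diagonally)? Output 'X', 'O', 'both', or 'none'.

both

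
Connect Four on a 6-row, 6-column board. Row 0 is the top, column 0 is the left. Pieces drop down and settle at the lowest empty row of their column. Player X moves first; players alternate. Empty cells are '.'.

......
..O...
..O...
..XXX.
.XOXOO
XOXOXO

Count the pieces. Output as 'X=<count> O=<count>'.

X=8 O=8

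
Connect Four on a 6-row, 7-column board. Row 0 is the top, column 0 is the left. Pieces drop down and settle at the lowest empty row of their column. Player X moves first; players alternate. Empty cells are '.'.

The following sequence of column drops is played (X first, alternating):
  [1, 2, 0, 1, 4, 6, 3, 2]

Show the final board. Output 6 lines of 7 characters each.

Move 1: X drops in col 1, lands at row 5
Move 2: O drops in col 2, lands at row 5
Move 3: X drops in col 0, lands at row 5
Move 4: O drops in col 1, lands at row 4
Move 5: X drops in col 4, lands at row 5
Move 6: O drops in col 6, lands at row 5
Move 7: X drops in col 3, lands at row 5
Move 8: O drops in col 2, lands at row 4

Answer: .......
.......
.......
.......
.OO....
XXOXX.O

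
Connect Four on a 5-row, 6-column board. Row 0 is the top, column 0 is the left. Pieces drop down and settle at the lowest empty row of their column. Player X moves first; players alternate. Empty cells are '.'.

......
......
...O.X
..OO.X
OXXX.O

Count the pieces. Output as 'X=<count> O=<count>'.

X=5 O=5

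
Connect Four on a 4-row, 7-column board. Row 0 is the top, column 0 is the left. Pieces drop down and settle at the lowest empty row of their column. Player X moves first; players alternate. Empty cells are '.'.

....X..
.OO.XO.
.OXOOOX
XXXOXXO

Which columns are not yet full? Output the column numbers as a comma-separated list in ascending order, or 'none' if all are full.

col 0: top cell = '.' → open
col 1: top cell = '.' → open
col 2: top cell = '.' → open
col 3: top cell = '.' → open
col 4: top cell = 'X' → FULL
col 5: top cell = '.' → open
col 6: top cell = '.' → open

Answer: 0,1,2,3,5,6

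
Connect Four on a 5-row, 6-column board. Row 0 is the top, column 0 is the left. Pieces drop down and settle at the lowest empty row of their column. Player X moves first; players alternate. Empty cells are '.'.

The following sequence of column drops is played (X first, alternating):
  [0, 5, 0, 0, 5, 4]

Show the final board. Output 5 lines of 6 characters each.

Move 1: X drops in col 0, lands at row 4
Move 2: O drops in col 5, lands at row 4
Move 3: X drops in col 0, lands at row 3
Move 4: O drops in col 0, lands at row 2
Move 5: X drops in col 5, lands at row 3
Move 6: O drops in col 4, lands at row 4

Answer: ......
......
O.....
X....X
X...OO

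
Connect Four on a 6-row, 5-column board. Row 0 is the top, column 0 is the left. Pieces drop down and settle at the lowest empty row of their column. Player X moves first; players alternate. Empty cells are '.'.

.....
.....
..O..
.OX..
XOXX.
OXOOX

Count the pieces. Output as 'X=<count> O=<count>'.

X=6 O=6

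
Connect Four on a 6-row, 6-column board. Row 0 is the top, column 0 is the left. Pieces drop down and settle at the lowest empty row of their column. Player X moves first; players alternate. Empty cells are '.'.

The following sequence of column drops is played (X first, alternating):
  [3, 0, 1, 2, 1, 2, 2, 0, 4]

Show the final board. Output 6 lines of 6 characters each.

Answer: ......
......
......
..X...
OXO...
OXOXX.

Derivation:
Move 1: X drops in col 3, lands at row 5
Move 2: O drops in col 0, lands at row 5
Move 3: X drops in col 1, lands at row 5
Move 4: O drops in col 2, lands at row 5
Move 5: X drops in col 1, lands at row 4
Move 6: O drops in col 2, lands at row 4
Move 7: X drops in col 2, lands at row 3
Move 8: O drops in col 0, lands at row 4
Move 9: X drops in col 4, lands at row 5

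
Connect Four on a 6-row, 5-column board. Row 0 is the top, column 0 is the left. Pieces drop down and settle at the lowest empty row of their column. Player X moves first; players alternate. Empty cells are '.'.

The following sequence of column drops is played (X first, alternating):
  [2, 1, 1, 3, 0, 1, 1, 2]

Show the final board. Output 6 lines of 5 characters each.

Answer: .....
.....
.X...
.O...
.XO..
XOXO.

Derivation:
Move 1: X drops in col 2, lands at row 5
Move 2: O drops in col 1, lands at row 5
Move 3: X drops in col 1, lands at row 4
Move 4: O drops in col 3, lands at row 5
Move 5: X drops in col 0, lands at row 5
Move 6: O drops in col 1, lands at row 3
Move 7: X drops in col 1, lands at row 2
Move 8: O drops in col 2, lands at row 4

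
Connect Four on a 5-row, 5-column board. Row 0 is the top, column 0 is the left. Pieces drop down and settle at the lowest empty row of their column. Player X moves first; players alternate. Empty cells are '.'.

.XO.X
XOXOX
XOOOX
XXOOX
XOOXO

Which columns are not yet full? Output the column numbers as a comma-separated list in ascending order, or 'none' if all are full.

col 0: top cell = '.' → open
col 1: top cell = 'X' → FULL
col 2: top cell = 'O' → FULL
col 3: top cell = '.' → open
col 4: top cell = 'X' → FULL

Answer: 0,3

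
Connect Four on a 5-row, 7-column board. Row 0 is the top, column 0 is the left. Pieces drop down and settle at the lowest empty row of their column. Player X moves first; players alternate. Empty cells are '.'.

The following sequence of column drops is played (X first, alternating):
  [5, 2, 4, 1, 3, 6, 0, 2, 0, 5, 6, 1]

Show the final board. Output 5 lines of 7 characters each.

Answer: .......
.......
.......
XOO..OX
XOOXXXO

Derivation:
Move 1: X drops in col 5, lands at row 4
Move 2: O drops in col 2, lands at row 4
Move 3: X drops in col 4, lands at row 4
Move 4: O drops in col 1, lands at row 4
Move 5: X drops in col 3, lands at row 4
Move 6: O drops in col 6, lands at row 4
Move 7: X drops in col 0, lands at row 4
Move 8: O drops in col 2, lands at row 3
Move 9: X drops in col 0, lands at row 3
Move 10: O drops in col 5, lands at row 3
Move 11: X drops in col 6, lands at row 3
Move 12: O drops in col 1, lands at row 3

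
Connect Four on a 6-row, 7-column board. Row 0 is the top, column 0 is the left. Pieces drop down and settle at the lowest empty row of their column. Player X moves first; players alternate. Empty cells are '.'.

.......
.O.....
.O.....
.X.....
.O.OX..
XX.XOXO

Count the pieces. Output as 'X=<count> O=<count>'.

X=6 O=6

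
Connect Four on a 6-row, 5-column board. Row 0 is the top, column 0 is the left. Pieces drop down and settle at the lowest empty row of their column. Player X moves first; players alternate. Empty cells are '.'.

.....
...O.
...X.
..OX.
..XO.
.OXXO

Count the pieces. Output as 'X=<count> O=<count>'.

X=5 O=5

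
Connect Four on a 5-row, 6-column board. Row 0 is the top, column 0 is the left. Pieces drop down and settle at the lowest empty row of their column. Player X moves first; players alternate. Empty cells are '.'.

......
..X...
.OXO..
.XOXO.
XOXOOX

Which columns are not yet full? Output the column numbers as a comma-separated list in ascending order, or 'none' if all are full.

col 0: top cell = '.' → open
col 1: top cell = '.' → open
col 2: top cell = '.' → open
col 3: top cell = '.' → open
col 4: top cell = '.' → open
col 5: top cell = '.' → open

Answer: 0,1,2,3,4,5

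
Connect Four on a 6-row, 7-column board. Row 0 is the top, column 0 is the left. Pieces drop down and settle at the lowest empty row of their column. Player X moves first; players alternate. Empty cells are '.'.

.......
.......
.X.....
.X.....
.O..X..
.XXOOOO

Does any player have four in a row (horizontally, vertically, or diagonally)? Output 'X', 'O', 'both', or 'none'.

O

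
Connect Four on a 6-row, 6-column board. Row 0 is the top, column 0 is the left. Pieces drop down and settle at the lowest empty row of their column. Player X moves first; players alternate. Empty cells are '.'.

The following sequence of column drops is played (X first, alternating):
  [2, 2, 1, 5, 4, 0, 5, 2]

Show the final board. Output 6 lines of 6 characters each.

Answer: ......
......
......
..O...
..O..X
OXX.XO

Derivation:
Move 1: X drops in col 2, lands at row 5
Move 2: O drops in col 2, lands at row 4
Move 3: X drops in col 1, lands at row 5
Move 4: O drops in col 5, lands at row 5
Move 5: X drops in col 4, lands at row 5
Move 6: O drops in col 0, lands at row 5
Move 7: X drops in col 5, lands at row 4
Move 8: O drops in col 2, lands at row 3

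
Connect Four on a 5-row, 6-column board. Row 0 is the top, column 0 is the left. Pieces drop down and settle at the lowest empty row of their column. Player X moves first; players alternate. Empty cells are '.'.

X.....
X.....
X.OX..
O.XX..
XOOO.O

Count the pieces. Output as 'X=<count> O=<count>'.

X=7 O=6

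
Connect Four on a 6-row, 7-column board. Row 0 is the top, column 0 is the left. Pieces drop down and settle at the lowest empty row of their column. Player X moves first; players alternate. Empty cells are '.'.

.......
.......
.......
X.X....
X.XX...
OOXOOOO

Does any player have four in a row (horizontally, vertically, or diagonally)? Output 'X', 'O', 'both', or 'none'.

O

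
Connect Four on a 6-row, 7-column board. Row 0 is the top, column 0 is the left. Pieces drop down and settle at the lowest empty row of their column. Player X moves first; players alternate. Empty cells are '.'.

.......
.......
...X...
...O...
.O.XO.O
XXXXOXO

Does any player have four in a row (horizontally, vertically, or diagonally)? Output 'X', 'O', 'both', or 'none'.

X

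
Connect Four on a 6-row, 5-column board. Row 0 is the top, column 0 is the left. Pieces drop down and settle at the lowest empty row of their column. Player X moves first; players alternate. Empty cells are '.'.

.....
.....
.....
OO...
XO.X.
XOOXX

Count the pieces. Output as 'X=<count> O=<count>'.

X=5 O=5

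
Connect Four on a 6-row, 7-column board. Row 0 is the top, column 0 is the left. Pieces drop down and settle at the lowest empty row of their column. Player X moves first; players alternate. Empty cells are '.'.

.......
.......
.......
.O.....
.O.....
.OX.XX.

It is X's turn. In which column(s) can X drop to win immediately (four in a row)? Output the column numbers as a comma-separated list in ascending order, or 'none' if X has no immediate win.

col 0: drop X → no win
col 1: drop X → no win
col 2: drop X → no win
col 3: drop X → WIN!
col 4: drop X → no win
col 5: drop X → no win
col 6: drop X → no win

Answer: 3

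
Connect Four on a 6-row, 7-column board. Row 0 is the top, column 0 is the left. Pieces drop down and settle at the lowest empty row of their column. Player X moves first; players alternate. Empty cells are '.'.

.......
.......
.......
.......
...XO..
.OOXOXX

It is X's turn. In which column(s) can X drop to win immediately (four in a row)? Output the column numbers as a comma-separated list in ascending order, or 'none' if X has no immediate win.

col 0: drop X → no win
col 1: drop X → no win
col 2: drop X → no win
col 3: drop X → no win
col 4: drop X → no win
col 5: drop X → no win
col 6: drop X → no win

Answer: none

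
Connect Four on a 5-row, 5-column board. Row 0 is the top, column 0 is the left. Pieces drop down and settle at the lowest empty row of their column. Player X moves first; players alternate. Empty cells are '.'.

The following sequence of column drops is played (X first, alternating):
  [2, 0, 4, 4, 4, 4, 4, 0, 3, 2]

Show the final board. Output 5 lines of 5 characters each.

Move 1: X drops in col 2, lands at row 4
Move 2: O drops in col 0, lands at row 4
Move 3: X drops in col 4, lands at row 4
Move 4: O drops in col 4, lands at row 3
Move 5: X drops in col 4, lands at row 2
Move 6: O drops in col 4, lands at row 1
Move 7: X drops in col 4, lands at row 0
Move 8: O drops in col 0, lands at row 3
Move 9: X drops in col 3, lands at row 4
Move 10: O drops in col 2, lands at row 3

Answer: ....X
....O
....X
O.O.O
O.XXX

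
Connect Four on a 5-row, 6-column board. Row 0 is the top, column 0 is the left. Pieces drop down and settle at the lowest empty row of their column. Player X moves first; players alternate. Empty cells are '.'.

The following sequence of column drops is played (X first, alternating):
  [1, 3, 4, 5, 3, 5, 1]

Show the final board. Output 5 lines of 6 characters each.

Move 1: X drops in col 1, lands at row 4
Move 2: O drops in col 3, lands at row 4
Move 3: X drops in col 4, lands at row 4
Move 4: O drops in col 5, lands at row 4
Move 5: X drops in col 3, lands at row 3
Move 6: O drops in col 5, lands at row 3
Move 7: X drops in col 1, lands at row 3

Answer: ......
......
......
.X.X.O
.X.OXO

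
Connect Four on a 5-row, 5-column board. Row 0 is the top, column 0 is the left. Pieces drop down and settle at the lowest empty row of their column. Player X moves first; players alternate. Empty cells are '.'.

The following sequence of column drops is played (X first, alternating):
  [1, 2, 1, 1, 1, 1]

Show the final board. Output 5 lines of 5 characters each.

Move 1: X drops in col 1, lands at row 4
Move 2: O drops in col 2, lands at row 4
Move 3: X drops in col 1, lands at row 3
Move 4: O drops in col 1, lands at row 2
Move 5: X drops in col 1, lands at row 1
Move 6: O drops in col 1, lands at row 0

Answer: .O...
.X...
.O...
.X...
.XO..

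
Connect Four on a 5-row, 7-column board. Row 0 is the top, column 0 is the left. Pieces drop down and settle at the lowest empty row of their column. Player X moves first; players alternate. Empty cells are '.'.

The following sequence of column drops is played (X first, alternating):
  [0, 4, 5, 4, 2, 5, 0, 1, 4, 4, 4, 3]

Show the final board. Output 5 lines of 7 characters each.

Move 1: X drops in col 0, lands at row 4
Move 2: O drops in col 4, lands at row 4
Move 3: X drops in col 5, lands at row 4
Move 4: O drops in col 4, lands at row 3
Move 5: X drops in col 2, lands at row 4
Move 6: O drops in col 5, lands at row 3
Move 7: X drops in col 0, lands at row 3
Move 8: O drops in col 1, lands at row 4
Move 9: X drops in col 4, lands at row 2
Move 10: O drops in col 4, lands at row 1
Move 11: X drops in col 4, lands at row 0
Move 12: O drops in col 3, lands at row 4

Answer: ....X..
....O..
....X..
X...OO.
XOXOOX.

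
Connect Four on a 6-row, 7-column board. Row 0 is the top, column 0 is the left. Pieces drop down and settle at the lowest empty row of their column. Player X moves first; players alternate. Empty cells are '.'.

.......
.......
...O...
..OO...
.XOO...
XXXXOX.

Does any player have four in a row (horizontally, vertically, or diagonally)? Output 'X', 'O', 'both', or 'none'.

X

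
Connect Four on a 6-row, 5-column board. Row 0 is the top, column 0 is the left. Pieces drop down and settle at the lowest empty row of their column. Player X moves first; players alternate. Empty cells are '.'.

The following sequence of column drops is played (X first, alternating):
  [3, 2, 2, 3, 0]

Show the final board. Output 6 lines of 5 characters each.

Move 1: X drops in col 3, lands at row 5
Move 2: O drops in col 2, lands at row 5
Move 3: X drops in col 2, lands at row 4
Move 4: O drops in col 3, lands at row 4
Move 5: X drops in col 0, lands at row 5

Answer: .....
.....
.....
.....
..XO.
X.OX.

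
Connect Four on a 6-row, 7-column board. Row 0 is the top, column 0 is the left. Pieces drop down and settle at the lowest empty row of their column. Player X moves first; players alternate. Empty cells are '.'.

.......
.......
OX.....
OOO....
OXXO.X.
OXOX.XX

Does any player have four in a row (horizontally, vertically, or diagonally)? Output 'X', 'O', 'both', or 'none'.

O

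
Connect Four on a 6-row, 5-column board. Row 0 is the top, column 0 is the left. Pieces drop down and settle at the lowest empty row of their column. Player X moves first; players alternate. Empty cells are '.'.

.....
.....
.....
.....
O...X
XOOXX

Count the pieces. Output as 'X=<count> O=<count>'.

X=4 O=3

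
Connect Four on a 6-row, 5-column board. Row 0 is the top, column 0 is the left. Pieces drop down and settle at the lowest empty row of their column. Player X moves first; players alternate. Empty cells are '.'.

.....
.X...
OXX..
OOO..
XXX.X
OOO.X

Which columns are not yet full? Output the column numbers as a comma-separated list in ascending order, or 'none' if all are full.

col 0: top cell = '.' → open
col 1: top cell = '.' → open
col 2: top cell = '.' → open
col 3: top cell = '.' → open
col 4: top cell = '.' → open

Answer: 0,1,2,3,4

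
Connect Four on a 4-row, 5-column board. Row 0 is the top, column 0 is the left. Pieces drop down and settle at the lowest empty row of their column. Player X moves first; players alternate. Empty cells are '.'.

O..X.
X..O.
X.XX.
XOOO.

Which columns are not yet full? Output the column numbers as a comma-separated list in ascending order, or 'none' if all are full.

Answer: 1,2,4

Derivation:
col 0: top cell = 'O' → FULL
col 1: top cell = '.' → open
col 2: top cell = '.' → open
col 3: top cell = 'X' → FULL
col 4: top cell = '.' → open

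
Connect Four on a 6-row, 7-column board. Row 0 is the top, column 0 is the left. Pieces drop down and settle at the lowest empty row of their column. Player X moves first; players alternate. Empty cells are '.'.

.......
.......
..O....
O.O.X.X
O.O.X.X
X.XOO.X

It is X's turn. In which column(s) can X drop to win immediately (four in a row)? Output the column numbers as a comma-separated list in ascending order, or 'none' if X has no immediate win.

Answer: 6

Derivation:
col 0: drop X → no win
col 1: drop X → no win
col 2: drop X → no win
col 3: drop X → no win
col 4: drop X → no win
col 5: drop X → no win
col 6: drop X → WIN!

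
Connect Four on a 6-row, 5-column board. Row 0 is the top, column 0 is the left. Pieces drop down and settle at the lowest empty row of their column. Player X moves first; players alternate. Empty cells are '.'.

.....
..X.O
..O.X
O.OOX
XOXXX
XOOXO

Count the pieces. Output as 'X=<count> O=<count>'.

X=9 O=9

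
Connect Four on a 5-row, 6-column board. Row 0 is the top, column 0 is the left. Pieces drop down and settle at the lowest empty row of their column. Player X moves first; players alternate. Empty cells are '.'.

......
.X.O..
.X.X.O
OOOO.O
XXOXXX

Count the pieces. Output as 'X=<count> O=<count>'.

X=8 O=8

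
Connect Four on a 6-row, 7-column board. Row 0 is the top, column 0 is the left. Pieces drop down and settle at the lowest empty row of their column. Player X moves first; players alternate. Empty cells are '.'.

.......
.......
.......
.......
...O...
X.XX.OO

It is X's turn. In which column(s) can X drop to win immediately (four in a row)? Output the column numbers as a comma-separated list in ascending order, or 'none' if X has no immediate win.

Answer: 1

Derivation:
col 0: drop X → no win
col 1: drop X → WIN!
col 2: drop X → no win
col 3: drop X → no win
col 4: drop X → no win
col 5: drop X → no win
col 6: drop X → no win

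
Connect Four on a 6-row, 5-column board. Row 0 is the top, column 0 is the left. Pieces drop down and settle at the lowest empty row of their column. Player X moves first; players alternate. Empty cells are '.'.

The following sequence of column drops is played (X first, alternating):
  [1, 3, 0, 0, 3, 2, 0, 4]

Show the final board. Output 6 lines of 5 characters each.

Answer: .....
.....
.....
X....
O..X.
XXOOO

Derivation:
Move 1: X drops in col 1, lands at row 5
Move 2: O drops in col 3, lands at row 5
Move 3: X drops in col 0, lands at row 5
Move 4: O drops in col 0, lands at row 4
Move 5: X drops in col 3, lands at row 4
Move 6: O drops in col 2, lands at row 5
Move 7: X drops in col 0, lands at row 3
Move 8: O drops in col 4, lands at row 5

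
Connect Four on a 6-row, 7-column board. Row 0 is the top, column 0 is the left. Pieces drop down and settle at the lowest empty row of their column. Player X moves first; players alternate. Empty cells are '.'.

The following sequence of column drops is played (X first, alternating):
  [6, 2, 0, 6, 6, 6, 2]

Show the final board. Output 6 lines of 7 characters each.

Move 1: X drops in col 6, lands at row 5
Move 2: O drops in col 2, lands at row 5
Move 3: X drops in col 0, lands at row 5
Move 4: O drops in col 6, lands at row 4
Move 5: X drops in col 6, lands at row 3
Move 6: O drops in col 6, lands at row 2
Move 7: X drops in col 2, lands at row 4

Answer: .......
.......
......O
......X
..X...O
X.O...X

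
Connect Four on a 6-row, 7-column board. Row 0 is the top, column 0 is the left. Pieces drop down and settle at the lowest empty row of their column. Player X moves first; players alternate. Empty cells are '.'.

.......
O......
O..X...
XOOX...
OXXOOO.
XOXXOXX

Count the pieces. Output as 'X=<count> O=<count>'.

X=10 O=10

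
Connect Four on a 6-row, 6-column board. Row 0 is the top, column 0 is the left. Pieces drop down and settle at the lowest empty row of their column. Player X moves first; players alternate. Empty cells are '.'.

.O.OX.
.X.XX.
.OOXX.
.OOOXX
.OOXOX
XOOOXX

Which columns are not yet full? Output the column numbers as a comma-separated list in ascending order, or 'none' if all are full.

col 0: top cell = '.' → open
col 1: top cell = 'O' → FULL
col 2: top cell = '.' → open
col 3: top cell = 'O' → FULL
col 4: top cell = 'X' → FULL
col 5: top cell = '.' → open

Answer: 0,2,5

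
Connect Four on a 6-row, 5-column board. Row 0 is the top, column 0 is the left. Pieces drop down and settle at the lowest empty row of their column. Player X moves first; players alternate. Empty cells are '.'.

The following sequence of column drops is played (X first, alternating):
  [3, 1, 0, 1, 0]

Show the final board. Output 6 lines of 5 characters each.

Move 1: X drops in col 3, lands at row 5
Move 2: O drops in col 1, lands at row 5
Move 3: X drops in col 0, lands at row 5
Move 4: O drops in col 1, lands at row 4
Move 5: X drops in col 0, lands at row 4

Answer: .....
.....
.....
.....
XO...
XO.X.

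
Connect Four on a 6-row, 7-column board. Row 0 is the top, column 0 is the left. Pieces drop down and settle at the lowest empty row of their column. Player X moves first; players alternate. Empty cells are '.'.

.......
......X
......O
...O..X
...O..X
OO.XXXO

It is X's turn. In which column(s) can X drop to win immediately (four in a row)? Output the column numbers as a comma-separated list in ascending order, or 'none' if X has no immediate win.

Answer: 2

Derivation:
col 0: drop X → no win
col 1: drop X → no win
col 2: drop X → WIN!
col 3: drop X → no win
col 4: drop X → no win
col 5: drop X → no win
col 6: drop X → no win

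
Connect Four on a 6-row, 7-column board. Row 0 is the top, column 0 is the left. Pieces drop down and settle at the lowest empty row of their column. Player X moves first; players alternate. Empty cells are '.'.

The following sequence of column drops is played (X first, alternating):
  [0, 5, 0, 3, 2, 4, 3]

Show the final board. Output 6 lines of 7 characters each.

Move 1: X drops in col 0, lands at row 5
Move 2: O drops in col 5, lands at row 5
Move 3: X drops in col 0, lands at row 4
Move 4: O drops in col 3, lands at row 5
Move 5: X drops in col 2, lands at row 5
Move 6: O drops in col 4, lands at row 5
Move 7: X drops in col 3, lands at row 4

Answer: .......
.......
.......
.......
X..X...
X.XOOO.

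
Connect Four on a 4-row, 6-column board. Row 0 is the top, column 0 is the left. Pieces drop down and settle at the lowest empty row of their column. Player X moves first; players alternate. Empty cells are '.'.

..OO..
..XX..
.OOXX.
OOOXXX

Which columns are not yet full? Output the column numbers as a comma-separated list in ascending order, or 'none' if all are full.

col 0: top cell = '.' → open
col 1: top cell = '.' → open
col 2: top cell = 'O' → FULL
col 3: top cell = 'O' → FULL
col 4: top cell = '.' → open
col 5: top cell = '.' → open

Answer: 0,1,4,5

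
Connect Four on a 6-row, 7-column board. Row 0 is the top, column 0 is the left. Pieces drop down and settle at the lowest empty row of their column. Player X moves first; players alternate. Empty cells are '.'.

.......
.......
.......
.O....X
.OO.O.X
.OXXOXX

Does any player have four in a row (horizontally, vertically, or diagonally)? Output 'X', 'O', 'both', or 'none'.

none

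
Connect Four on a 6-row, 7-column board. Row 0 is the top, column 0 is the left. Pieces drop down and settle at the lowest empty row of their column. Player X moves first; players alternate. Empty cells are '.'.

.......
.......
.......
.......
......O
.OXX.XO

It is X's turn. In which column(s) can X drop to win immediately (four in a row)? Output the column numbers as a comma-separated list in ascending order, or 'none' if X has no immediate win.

Answer: 4

Derivation:
col 0: drop X → no win
col 1: drop X → no win
col 2: drop X → no win
col 3: drop X → no win
col 4: drop X → WIN!
col 5: drop X → no win
col 6: drop X → no win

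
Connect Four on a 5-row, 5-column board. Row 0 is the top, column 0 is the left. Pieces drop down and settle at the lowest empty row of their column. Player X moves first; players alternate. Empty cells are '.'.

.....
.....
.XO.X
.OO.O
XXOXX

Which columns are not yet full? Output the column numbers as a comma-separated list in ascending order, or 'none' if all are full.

col 0: top cell = '.' → open
col 1: top cell = '.' → open
col 2: top cell = '.' → open
col 3: top cell = '.' → open
col 4: top cell = '.' → open

Answer: 0,1,2,3,4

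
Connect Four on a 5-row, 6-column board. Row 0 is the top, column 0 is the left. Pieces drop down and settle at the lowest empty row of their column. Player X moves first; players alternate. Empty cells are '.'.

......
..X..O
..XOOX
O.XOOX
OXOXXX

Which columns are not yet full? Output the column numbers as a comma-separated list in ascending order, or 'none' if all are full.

Answer: 0,1,2,3,4,5

Derivation:
col 0: top cell = '.' → open
col 1: top cell = '.' → open
col 2: top cell = '.' → open
col 3: top cell = '.' → open
col 4: top cell = '.' → open
col 5: top cell = '.' → open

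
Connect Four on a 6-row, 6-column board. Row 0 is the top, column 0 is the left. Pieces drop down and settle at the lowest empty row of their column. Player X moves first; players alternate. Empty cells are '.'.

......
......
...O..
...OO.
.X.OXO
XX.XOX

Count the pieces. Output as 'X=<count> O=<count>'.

X=6 O=6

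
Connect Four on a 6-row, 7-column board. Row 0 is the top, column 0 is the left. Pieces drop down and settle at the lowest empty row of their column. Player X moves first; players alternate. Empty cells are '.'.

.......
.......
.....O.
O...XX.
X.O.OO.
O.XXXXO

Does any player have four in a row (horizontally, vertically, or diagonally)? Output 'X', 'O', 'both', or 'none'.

X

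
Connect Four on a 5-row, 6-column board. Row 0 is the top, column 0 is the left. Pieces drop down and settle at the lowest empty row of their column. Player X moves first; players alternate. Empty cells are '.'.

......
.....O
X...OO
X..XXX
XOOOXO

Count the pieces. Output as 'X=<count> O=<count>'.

X=7 O=7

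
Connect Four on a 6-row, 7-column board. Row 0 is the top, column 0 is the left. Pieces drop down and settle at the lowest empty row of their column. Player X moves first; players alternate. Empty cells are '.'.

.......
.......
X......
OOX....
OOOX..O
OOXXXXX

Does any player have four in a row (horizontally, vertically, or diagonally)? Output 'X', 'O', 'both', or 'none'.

X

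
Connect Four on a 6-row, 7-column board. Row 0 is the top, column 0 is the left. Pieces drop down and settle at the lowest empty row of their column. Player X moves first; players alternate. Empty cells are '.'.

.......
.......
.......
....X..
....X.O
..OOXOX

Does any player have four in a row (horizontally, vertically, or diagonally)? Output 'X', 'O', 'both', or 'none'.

none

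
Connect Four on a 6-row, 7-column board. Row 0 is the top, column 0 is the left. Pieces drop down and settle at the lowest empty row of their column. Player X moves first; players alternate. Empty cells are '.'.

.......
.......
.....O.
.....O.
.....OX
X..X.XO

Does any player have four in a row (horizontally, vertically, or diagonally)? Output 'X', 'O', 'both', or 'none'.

none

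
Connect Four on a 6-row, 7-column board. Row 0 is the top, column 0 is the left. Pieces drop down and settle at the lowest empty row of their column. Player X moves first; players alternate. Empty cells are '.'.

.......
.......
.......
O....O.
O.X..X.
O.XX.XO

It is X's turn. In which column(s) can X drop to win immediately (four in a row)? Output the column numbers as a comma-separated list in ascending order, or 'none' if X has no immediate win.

Answer: 4

Derivation:
col 0: drop X → no win
col 1: drop X → no win
col 2: drop X → no win
col 3: drop X → no win
col 4: drop X → WIN!
col 5: drop X → no win
col 6: drop X → no win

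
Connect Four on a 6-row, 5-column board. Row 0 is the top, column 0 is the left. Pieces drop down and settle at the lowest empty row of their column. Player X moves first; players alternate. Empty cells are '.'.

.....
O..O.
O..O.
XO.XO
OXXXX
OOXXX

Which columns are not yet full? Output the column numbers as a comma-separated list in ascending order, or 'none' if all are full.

col 0: top cell = '.' → open
col 1: top cell = '.' → open
col 2: top cell = '.' → open
col 3: top cell = '.' → open
col 4: top cell = '.' → open

Answer: 0,1,2,3,4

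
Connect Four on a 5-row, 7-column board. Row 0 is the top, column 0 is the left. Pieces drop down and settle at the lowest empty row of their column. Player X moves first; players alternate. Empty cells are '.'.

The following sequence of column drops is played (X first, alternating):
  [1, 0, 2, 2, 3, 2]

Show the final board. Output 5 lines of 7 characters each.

Answer: .......
.......
..O....
..O....
OXXX...

Derivation:
Move 1: X drops in col 1, lands at row 4
Move 2: O drops in col 0, lands at row 4
Move 3: X drops in col 2, lands at row 4
Move 4: O drops in col 2, lands at row 3
Move 5: X drops in col 3, lands at row 4
Move 6: O drops in col 2, lands at row 2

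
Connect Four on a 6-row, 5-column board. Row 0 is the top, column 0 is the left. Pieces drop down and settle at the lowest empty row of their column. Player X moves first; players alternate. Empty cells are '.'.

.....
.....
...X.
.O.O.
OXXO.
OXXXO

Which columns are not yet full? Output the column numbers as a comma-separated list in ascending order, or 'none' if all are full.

Answer: 0,1,2,3,4

Derivation:
col 0: top cell = '.' → open
col 1: top cell = '.' → open
col 2: top cell = '.' → open
col 3: top cell = '.' → open
col 4: top cell = '.' → open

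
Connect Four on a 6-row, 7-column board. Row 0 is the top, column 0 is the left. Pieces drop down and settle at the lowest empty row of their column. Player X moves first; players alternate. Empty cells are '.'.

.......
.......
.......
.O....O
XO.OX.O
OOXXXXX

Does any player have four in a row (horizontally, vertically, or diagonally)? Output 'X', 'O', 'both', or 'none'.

X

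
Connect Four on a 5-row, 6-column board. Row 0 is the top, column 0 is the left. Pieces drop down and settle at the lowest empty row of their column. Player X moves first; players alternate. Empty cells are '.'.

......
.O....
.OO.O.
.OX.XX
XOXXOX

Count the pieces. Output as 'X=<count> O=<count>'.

X=7 O=7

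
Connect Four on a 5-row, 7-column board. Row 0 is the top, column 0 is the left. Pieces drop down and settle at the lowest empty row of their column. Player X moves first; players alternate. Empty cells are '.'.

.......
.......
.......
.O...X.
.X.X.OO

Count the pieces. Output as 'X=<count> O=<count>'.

X=3 O=3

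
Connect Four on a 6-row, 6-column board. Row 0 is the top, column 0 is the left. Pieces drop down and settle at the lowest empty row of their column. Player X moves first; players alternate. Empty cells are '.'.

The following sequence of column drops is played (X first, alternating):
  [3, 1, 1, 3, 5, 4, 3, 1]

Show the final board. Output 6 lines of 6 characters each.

Answer: ......
......
......
.O.X..
.X.O..
.O.XOX

Derivation:
Move 1: X drops in col 3, lands at row 5
Move 2: O drops in col 1, lands at row 5
Move 3: X drops in col 1, lands at row 4
Move 4: O drops in col 3, lands at row 4
Move 5: X drops in col 5, lands at row 5
Move 6: O drops in col 4, lands at row 5
Move 7: X drops in col 3, lands at row 3
Move 8: O drops in col 1, lands at row 3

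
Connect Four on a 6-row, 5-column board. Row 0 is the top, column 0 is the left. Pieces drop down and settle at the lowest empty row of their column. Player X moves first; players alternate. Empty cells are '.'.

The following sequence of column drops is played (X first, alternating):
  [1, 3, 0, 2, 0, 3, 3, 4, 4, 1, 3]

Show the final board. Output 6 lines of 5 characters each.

Answer: .....
.....
...X.
...X.
XO.OX
XXOOO

Derivation:
Move 1: X drops in col 1, lands at row 5
Move 2: O drops in col 3, lands at row 5
Move 3: X drops in col 0, lands at row 5
Move 4: O drops in col 2, lands at row 5
Move 5: X drops in col 0, lands at row 4
Move 6: O drops in col 3, lands at row 4
Move 7: X drops in col 3, lands at row 3
Move 8: O drops in col 4, lands at row 5
Move 9: X drops in col 4, lands at row 4
Move 10: O drops in col 1, lands at row 4
Move 11: X drops in col 3, lands at row 2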